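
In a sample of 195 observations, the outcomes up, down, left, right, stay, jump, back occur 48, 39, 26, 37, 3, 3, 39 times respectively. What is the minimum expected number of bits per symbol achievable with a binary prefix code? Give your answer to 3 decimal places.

2.549 bits/symbol

Probabilities are the counts divided by 195.
Repeatedly combine the two least-probable nodes; the expected code length is the sum of the merged weights.
merge 1/65 + 1/65 → 2/65
merge 2/65 + 2/15 → 32/195
merge 32/195 + 37/195 → 23/65
merge 1/5 + 1/5 → 2/5
merge 16/65 + 23/65 → 3/5
merge 2/5 + 3/5 → 1
L = 2/65 + 32/195 + 23/65 + 2/5 + 3/5 + 1 = 497/195 ≈ 2.549 bits/symbol.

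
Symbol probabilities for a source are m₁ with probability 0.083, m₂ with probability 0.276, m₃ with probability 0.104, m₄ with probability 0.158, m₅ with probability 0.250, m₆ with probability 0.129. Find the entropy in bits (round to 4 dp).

2.4520 bits

H = −Σ pᵢ log₂ pᵢ.
−0.083·log₂(0.083) = 0.2980
−0.276·log₂(0.276) = 0.5126
−0.104·log₂(0.104) = 0.3396
−0.158·log₂(0.158) = 0.4206
−0.250·log₂(0.250) = 0.5000
−0.129·log₂(0.129) = 0.3811
Sum ≈ 2.4520 → 2.4520 bits.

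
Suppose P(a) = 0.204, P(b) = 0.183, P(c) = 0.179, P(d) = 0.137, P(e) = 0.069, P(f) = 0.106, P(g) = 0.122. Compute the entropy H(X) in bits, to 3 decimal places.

H = −Σ pᵢ log₂ pᵢ.
−0.204·log₂(0.204) = 0.4678
−0.183·log₂(0.183) = 0.4484
−0.179·log₂(0.179) = 0.4443
−0.137·log₂(0.137) = 0.3929
−0.069·log₂(0.069) = 0.2662
−0.106·log₂(0.106) = 0.3432
−0.122·log₂(0.122) = 0.3703
Sum ≈ 2.7330 → 2.733 bits.

2.733 bits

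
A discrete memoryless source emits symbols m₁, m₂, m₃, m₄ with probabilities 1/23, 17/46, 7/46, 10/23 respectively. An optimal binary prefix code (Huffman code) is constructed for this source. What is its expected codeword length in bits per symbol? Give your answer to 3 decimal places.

1.761 bits/symbol

Repeatedly combine the two least-probable nodes; the expected code length is the sum of the merged weights.
merge 1/23 + 7/46 → 9/46
merge 9/46 + 17/46 → 13/23
merge 10/23 + 13/23 → 1
L = 9/46 + 13/23 + 1 = 81/46 ≈ 1.761 bits/symbol.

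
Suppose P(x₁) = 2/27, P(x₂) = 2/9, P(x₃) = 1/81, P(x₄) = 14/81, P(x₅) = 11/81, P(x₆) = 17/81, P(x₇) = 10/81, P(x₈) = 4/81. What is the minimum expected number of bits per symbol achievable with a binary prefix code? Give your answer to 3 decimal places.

Repeatedly combine the two least-probable nodes; the expected code length is the sum of the merged weights.
merge 1/81 + 4/81 → 5/81
merge 5/81 + 2/27 → 11/81
merge 10/81 + 11/81 → 7/27
merge 11/81 + 14/81 → 25/81
merge 17/81 + 2/9 → 35/81
merge 7/27 + 25/81 → 46/81
merge 35/81 + 46/81 → 1
L = 5/81 + 11/81 + 7/27 + 25/81 + 35/81 + 46/81 + 1 = 224/81 ≈ 2.765 bits/symbol.

2.765 bits/symbol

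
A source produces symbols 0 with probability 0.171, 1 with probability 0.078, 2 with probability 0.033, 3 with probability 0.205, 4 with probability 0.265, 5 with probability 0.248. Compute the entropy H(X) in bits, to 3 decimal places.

H = −Σ pᵢ log₂ pᵢ.
−0.171·log₂(0.171) = 0.4357
−0.078·log₂(0.078) = 0.2871
−0.033·log₂(0.033) = 0.1624
−0.205·log₂(0.205) = 0.4687
−0.265·log₂(0.265) = 0.5077
−0.248·log₂(0.248) = 0.4989
Sum ≈ 2.3605 → 2.360 bits.

2.360 bits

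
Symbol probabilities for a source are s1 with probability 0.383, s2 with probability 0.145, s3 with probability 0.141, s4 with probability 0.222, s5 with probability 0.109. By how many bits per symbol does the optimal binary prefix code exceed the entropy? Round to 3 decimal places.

0.071 bits

Entropy H = −Σ p log₂ p ≈ 2.1633 bits.
Huffman merges: 109/1000+141/1000→1/4; 29/200+111/500→367/1000; 1/4+367/1000→617/1000; 383/1000+617/1000→1. L = 1117/500 ≈ 2.2340.
L − H = 2.2340 − 2.1633 = 0.071 bits.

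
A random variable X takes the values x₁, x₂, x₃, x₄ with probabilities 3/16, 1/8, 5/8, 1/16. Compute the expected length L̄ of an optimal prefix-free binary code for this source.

Repeatedly combine the two least-probable nodes; the expected code length is the sum of the merged weights.
merge 1/16 + 1/8 → 3/16
merge 3/16 + 3/16 → 3/8
merge 3/8 + 5/8 → 1
L = 3/16 + 3/8 + 1 = 25/16 = 1.5625 bits/symbol.

1.5625 bits/symbol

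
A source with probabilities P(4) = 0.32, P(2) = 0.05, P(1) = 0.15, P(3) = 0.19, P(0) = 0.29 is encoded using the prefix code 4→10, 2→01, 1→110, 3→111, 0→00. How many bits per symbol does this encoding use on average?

2.34 bits/symbol

L̄ = Σ pᵢ·ℓᵢ = 0.32·2 + 0.05·2 + 0.15·3 + 0.19·3 + 0.29·2 = 2.34 bits/symbol.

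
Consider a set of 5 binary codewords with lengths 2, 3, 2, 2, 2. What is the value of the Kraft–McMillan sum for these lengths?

With common denominator 2^3 = 8: Σ 2^(−ℓᵢ) = 2/8 + 1/8 + 2/8 + 2/8 + 2/8 = 9/8 = 1.125.

1.125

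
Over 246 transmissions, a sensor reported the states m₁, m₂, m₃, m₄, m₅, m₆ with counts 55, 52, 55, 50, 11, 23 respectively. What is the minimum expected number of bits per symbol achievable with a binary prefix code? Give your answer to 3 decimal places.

Probabilities are the counts divided by 246.
Repeatedly combine the two least-probable nodes; the expected code length is the sum of the merged weights.
merge 11/246 + 23/246 → 17/123
merge 17/123 + 25/123 → 14/41
merge 26/123 + 55/246 → 107/246
merge 55/246 + 14/41 → 139/246
merge 107/246 + 139/246 → 1
L = 17/123 + 14/41 + 107/246 + 139/246 + 1 = 305/123 ≈ 2.480 bits/symbol.

2.480 bits/symbol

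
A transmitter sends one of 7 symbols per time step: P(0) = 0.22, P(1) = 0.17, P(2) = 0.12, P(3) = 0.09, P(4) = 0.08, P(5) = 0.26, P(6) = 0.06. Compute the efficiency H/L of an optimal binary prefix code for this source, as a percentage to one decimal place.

99.1%

Entropy H = −Σ p log₂ p ≈ 2.6352 bits.
Huffman merges: 3/50+2/25→7/50; 9/100+3/25→21/100; 7/50+17/100→31/100; 21/100+11/50→43/100; 13/50+31/100→57/100; 43/100+57/100→1. L = 133/50 ≈ 2.6600.
Efficiency = H/L = 2.6352/2.6600 = 99.1%.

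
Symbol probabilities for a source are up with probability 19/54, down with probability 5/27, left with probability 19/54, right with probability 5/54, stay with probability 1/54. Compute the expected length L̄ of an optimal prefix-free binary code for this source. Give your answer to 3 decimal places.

Repeatedly combine the two least-probable nodes; the expected code length is the sum of the merged weights.
merge 1/54 + 5/54 → 1/9
merge 1/9 + 5/27 → 8/27
merge 8/27 + 19/54 → 35/54
merge 19/54 + 35/54 → 1
L = 1/9 + 8/27 + 35/54 + 1 = 37/18 ≈ 2.056 bits/symbol.

2.056 bits/symbol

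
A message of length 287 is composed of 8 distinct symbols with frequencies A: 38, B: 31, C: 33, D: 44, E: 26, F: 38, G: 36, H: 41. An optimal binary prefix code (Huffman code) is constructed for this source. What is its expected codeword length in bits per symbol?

3 bits/symbol

Probabilities are the counts divided by 287.
Repeatedly combine the two least-probable nodes; the expected code length is the sum of the merged weights.
merge 26/287 + 31/287 → 57/287
merge 33/287 + 36/287 → 69/287
merge 38/287 + 38/287 → 76/287
merge 1/7 + 44/287 → 85/287
merge 57/287 + 69/287 → 18/41
merge 76/287 + 85/287 → 23/41
merge 18/41 + 23/41 → 1
L = 57/287 + 69/287 + 76/287 + 85/287 + 18/41 + 23/41 + 1 = 3 bits/symbol.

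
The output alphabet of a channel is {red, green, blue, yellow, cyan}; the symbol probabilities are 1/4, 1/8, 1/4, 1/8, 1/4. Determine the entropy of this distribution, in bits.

Each probability is a power of 1/2, so log₂(1/p) is an integer.
H = Σ p·log₂(1/p) = 1/4·2 + 1/8·3 + 1/4·2 + 1/8·3 + 1/4·2 = 2.25 bits.

2.25 bits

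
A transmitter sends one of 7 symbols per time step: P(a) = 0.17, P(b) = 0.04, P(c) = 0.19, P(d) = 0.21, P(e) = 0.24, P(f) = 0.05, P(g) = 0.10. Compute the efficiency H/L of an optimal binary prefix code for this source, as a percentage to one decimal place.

Entropy H = −Σ p log₂ p ≈ 2.5908 bits.
Huffman merges: 1/25+1/20→9/100; 9/100+1/10→19/100; 17/100+19/100→9/25; 19/100+21/100→2/5; 6/25+9/25→3/5; 2/5+3/5→1. L = 66/25 ≈ 2.6400.
Efficiency = H/L = 2.5908/2.6400 = 98.1%.

98.1%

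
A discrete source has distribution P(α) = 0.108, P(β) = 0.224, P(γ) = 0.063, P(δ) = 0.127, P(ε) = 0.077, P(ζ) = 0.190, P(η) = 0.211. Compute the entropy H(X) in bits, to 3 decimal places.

H = −Σ pᵢ log₂ pᵢ.
−0.108·log₂(0.108) = 0.3468
−0.224·log₂(0.224) = 0.4835
−0.063·log₂(0.063) = 0.2513
−0.127·log₂(0.127) = 0.3781
−0.077·log₂(0.077) = 0.2848
−0.190·log₂(0.190) = 0.4552
−0.211·log₂(0.211) = 0.4736
Sum ≈ 2.6733 → 2.673 bits.

2.673 bits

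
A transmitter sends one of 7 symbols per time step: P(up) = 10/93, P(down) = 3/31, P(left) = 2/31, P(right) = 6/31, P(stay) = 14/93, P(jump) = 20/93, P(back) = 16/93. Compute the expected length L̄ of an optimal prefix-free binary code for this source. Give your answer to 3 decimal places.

Repeatedly combine the two least-probable nodes; the expected code length is the sum of the merged weights.
merge 2/31 + 3/31 → 5/31
merge 10/93 + 14/93 → 8/31
merge 5/31 + 16/93 → 1/3
merge 6/31 + 20/93 → 38/93
merge 8/31 + 1/3 → 55/93
merge 38/93 + 55/93 → 1
L = 5/31 + 8/31 + 1/3 + 38/93 + 55/93 + 1 = 256/93 ≈ 2.753 bits/symbol.

2.753 bits/symbol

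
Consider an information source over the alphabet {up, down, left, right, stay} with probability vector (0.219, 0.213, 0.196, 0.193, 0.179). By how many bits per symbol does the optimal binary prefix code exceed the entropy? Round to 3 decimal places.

Entropy H = −Σ p log₂ p ≈ 2.3182 bits.
Huffman merges: 179/1000+193/1000→93/250; 49/250+213/1000→409/1000; 219/1000+93/250→591/1000; 409/1000+591/1000→1. L = 593/250 ≈ 2.3720.
L − H = 2.3720 − 2.3182 = 0.054 bits.

0.054 bits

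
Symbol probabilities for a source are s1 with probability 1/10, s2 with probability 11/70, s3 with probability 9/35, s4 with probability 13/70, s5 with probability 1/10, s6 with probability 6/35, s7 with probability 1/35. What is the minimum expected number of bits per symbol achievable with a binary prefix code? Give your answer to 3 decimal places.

2.686 bits/symbol

Repeatedly combine the two least-probable nodes; the expected code length is the sum of the merged weights.
merge 1/35 + 1/10 → 9/70
merge 1/10 + 9/70 → 8/35
merge 11/70 + 6/35 → 23/70
merge 13/70 + 8/35 → 29/70
merge 9/35 + 23/70 → 41/70
merge 29/70 + 41/70 → 1
L = 9/70 + 8/35 + 23/70 + 29/70 + 41/70 + 1 = 94/35 ≈ 2.686 bits/symbol.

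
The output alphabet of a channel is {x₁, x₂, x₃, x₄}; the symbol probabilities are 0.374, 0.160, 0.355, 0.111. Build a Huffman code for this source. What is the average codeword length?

1.897 bits/symbol

Repeatedly combine the two least-probable nodes; the expected code length is the sum of the merged weights.
merge 111/1000 + 4/25 → 271/1000
merge 271/1000 + 71/200 → 313/500
merge 187/500 + 313/500 → 1
L = 271/1000 + 313/500 + 1 = 1897/1000 = 1.897 bits/symbol.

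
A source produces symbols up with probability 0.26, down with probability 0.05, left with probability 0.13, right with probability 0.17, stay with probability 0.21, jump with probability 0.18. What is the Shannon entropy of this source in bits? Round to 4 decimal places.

2.4567 bits

H = −Σ pᵢ log₂ pᵢ.
−0.26·log₂(0.26) = 0.5053
−0.05·log₂(0.05) = 0.2161
−0.13·log₂(0.13) = 0.3826
−0.17·log₂(0.17) = 0.4346
−0.21·log₂(0.21) = 0.4728
−0.18·log₂(0.18) = 0.4453
Sum ≈ 2.4567 → 2.4567 bits.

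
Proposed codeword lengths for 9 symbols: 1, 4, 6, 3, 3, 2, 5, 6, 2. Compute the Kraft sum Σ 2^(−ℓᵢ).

With common denominator 2^6 = 64: Σ 2^(−ℓᵢ) = 32/64 + 4/64 + 1/64 + 8/64 + 8/64 + 16/64 + 2/64 + 1/64 + 16/64 = 88/64 = 1.375.

1.375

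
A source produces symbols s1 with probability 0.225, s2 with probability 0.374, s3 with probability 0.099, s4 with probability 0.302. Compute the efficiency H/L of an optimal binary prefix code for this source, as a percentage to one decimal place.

Entropy H = −Σ p log₂ p ≈ 1.8668 bits.
Huffman merges: 99/1000+9/40→81/250; 151/500+81/250→313/500; 187/500+313/500→1. L = 39/20 ≈ 1.9500.
Efficiency = H/L = 1.8668/1.9500 = 95.7%.

95.7%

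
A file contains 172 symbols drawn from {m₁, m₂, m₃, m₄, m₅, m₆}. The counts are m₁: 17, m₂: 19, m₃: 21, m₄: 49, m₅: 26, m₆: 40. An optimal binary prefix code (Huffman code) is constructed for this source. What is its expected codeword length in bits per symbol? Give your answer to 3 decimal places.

Probabilities are the counts divided by 172.
Repeatedly combine the two least-probable nodes; the expected code length is the sum of the merged weights.
merge 17/172 + 19/172 → 9/43
merge 21/172 + 13/86 → 47/172
merge 9/43 + 10/43 → 19/43
merge 47/172 + 49/172 → 24/43
merge 19/43 + 24/43 → 1
L = 9/43 + 47/172 + 19/43 + 24/43 + 1 = 427/172 ≈ 2.483 bits/symbol.

2.483 bits/symbol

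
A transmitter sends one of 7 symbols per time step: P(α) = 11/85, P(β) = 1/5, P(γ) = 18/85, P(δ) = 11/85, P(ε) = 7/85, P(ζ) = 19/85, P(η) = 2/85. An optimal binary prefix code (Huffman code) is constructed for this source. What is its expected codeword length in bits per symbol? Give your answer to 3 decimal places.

2.671 bits/symbol

Repeatedly combine the two least-probable nodes; the expected code length is the sum of the merged weights.
merge 2/85 + 7/85 → 9/85
merge 9/85 + 11/85 → 4/17
merge 11/85 + 1/5 → 28/85
merge 18/85 + 19/85 → 37/85
merge 4/17 + 28/85 → 48/85
merge 37/85 + 48/85 → 1
L = 9/85 + 4/17 + 28/85 + 37/85 + 48/85 + 1 = 227/85 ≈ 2.671 bits/symbol.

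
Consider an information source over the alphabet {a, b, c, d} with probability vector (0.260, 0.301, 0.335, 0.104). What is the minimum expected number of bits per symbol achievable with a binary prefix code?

Repeatedly combine the two least-probable nodes; the expected code length is the sum of the merged weights.
merge 13/125 + 13/50 → 91/250
merge 301/1000 + 67/200 → 159/250
merge 91/250 + 159/250 → 1
L = 91/250 + 159/250 + 1 = 2 bits/symbol.

2 bits/symbol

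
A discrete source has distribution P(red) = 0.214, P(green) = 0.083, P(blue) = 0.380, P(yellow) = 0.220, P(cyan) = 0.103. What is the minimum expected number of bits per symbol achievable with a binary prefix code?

Repeatedly combine the two least-probable nodes; the expected code length is the sum of the merged weights.
merge 83/1000 + 103/1000 → 93/500
merge 93/500 + 107/500 → 2/5
merge 11/50 + 19/50 → 3/5
merge 2/5 + 3/5 → 1
L = 93/500 + 2/5 + 3/5 + 1 = 1093/500 = 2.186 bits/symbol.

2.186 bits/symbol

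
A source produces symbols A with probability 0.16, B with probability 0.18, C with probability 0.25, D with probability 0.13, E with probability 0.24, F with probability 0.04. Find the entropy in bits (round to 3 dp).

2.431 bits

H = −Σ pᵢ log₂ pᵢ.
−0.16·log₂(0.16) = 0.4230
−0.18·log₂(0.18) = 0.4453
−0.25·log₂(0.25) = 0.5000
−0.13·log₂(0.13) = 0.3826
−0.24·log₂(0.24) = 0.4941
−0.04·log₂(0.04) = 0.1858
Sum ≈ 2.4309 → 2.431 bits.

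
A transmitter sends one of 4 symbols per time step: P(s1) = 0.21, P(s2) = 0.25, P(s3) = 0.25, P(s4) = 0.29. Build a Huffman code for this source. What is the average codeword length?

Repeatedly combine the two least-probable nodes; the expected code length is the sum of the merged weights.
merge 21/100 + 1/4 → 23/50
merge 1/4 + 29/100 → 27/50
merge 23/50 + 27/50 → 1
L = 23/50 + 27/50 + 1 = 2 bits/symbol.

2 bits/symbol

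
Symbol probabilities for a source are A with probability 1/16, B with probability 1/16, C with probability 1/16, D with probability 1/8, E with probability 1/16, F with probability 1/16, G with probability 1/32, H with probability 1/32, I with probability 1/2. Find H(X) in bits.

2.4375 bits

Each probability is a power of 1/2, so log₂(1/p) is an integer.
H = Σ p·log₂(1/p) = 1/16·4 + 1/16·4 + 1/16·4 + 1/8·3 + 1/16·4 + 1/16·4 + 1/32·5 + 1/32·5 + 1/2·1 = 2.4375 bits.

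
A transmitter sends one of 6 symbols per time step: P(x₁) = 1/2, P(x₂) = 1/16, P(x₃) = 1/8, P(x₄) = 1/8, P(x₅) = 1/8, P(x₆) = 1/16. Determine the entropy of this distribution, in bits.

2.125 bits

Each probability is a power of 1/2, so log₂(1/p) is an integer.
H = Σ p·log₂(1/p) = 1/2·1 + 1/16·4 + 1/8·3 + 1/8·3 + 1/8·3 + 1/16·4 = 2.125 bits.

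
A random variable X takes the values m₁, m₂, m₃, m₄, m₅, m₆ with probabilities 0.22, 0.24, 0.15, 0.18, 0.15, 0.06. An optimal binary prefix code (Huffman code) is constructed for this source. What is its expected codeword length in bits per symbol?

2.54 bits/symbol

Repeatedly combine the two least-probable nodes; the expected code length is the sum of the merged weights.
merge 3/50 + 3/20 → 21/100
merge 3/20 + 9/50 → 33/100
merge 21/100 + 11/50 → 43/100
merge 6/25 + 33/100 → 57/100
merge 43/100 + 57/100 → 1
L = 21/100 + 33/100 + 43/100 + 57/100 + 1 = 127/50 = 2.54 bits/symbol.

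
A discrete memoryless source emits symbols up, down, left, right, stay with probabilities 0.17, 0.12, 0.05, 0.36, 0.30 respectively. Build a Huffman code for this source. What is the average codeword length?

Repeatedly combine the two least-probable nodes; the expected code length is the sum of the merged weights.
merge 1/20 + 3/25 → 17/100
merge 17/100 + 17/100 → 17/50
merge 3/10 + 17/50 → 16/25
merge 9/25 + 16/25 → 1
L = 17/100 + 17/50 + 16/25 + 1 = 43/20 = 2.15 bits/symbol.

2.15 bits/symbol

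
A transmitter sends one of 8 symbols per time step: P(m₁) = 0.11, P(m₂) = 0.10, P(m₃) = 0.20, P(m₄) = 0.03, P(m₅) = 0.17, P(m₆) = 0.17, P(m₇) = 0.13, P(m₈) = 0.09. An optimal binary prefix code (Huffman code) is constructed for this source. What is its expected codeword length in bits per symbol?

Repeatedly combine the two least-probable nodes; the expected code length is the sum of the merged weights.
merge 3/100 + 9/100 → 3/25
merge 1/10 + 11/100 → 21/100
merge 3/25 + 13/100 → 1/4
merge 17/100 + 17/100 → 17/50
merge 1/5 + 21/100 → 41/100
merge 1/4 + 17/50 → 59/100
merge 41/100 + 59/100 → 1
L = 3/25 + 21/100 + 1/4 + 17/50 + 41/100 + 59/100 + 1 = 73/25 = 2.92 bits/symbol.

2.92 bits/symbol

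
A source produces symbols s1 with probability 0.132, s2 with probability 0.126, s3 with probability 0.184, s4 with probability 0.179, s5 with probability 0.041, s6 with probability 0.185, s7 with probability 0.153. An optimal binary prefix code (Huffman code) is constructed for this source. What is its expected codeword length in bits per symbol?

2.798 bits/symbol

Repeatedly combine the two least-probable nodes; the expected code length is the sum of the merged weights.
merge 41/1000 + 63/500 → 167/1000
merge 33/250 + 153/1000 → 57/200
merge 167/1000 + 179/1000 → 173/500
merge 23/125 + 37/200 → 369/1000
merge 57/200 + 173/500 → 631/1000
merge 369/1000 + 631/1000 → 1
L = 167/1000 + 57/200 + 173/500 + 369/1000 + 631/1000 + 1 = 1399/500 = 2.798 bits/symbol.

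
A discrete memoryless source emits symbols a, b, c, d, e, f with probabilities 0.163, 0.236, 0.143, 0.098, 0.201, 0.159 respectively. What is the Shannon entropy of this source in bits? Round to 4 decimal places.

H = −Σ pᵢ log₂ pᵢ.
−0.163·log₂(0.163) = 0.4266
−0.236·log₂(0.236) = 0.4916
−0.143·log₂(0.143) = 0.4012
−0.098·log₂(0.098) = 0.3284
−0.201·log₂(0.201) = 0.4653
−0.159·log₂(0.159) = 0.4218
Sum ≈ 2.5349 → 2.5349 bits.

2.5349 bits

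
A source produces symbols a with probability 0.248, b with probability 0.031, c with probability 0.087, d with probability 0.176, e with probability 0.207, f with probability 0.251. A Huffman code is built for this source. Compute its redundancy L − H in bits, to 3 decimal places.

Entropy H = −Σ p log₂ p ≈ 2.3728 bits.
Huffman merges: 31/1000+87/1000→59/500; 59/500+22/125→147/500; 207/1000+31/125→91/200; 251/1000+147/500→109/200; 91/200+109/200→1. L = 603/250 ≈ 2.4120.
L − H = 2.4120 − 2.3728 = 0.039 bits.

0.039 bits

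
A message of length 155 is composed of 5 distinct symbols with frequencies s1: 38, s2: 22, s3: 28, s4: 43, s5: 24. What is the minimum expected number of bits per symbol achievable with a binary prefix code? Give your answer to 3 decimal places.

2.297 bits/symbol

Probabilities are the counts divided by 155.
Repeatedly combine the two least-probable nodes; the expected code length is the sum of the merged weights.
merge 22/155 + 24/155 → 46/155
merge 28/155 + 38/155 → 66/155
merge 43/155 + 46/155 → 89/155
merge 66/155 + 89/155 → 1
L = 46/155 + 66/155 + 89/155 + 1 = 356/155 ≈ 2.297 bits/symbol.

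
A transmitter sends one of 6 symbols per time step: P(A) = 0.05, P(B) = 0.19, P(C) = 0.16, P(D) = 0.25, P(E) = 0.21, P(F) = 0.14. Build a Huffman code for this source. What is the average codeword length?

2.54 bits/symbol

Repeatedly combine the two least-probable nodes; the expected code length is the sum of the merged weights.
merge 1/20 + 7/50 → 19/100
merge 4/25 + 19/100 → 7/20
merge 19/100 + 21/100 → 2/5
merge 1/4 + 7/20 → 3/5
merge 2/5 + 3/5 → 1
L = 19/100 + 7/20 + 2/5 + 3/5 + 1 = 127/50 = 2.54 bits/symbol.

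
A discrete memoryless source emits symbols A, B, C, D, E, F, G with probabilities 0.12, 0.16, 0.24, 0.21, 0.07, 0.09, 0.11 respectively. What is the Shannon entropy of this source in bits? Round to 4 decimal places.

2.6885 bits

H = −Σ pᵢ log₂ pᵢ.
−0.12·log₂(0.12) = 0.3671
−0.16·log₂(0.16) = 0.4230
−0.24·log₂(0.24) = 0.4941
−0.21·log₂(0.21) = 0.4728
−0.07·log₂(0.07) = 0.2686
−0.09·log₂(0.09) = 0.3127
−0.11·log₂(0.11) = 0.3503
Sum ≈ 2.6885 → 2.6885 bits.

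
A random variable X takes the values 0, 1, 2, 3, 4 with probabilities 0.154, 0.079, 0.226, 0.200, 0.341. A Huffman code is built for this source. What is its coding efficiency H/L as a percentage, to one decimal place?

Entropy H = −Σ p log₂ p ≈ 2.1835 bits.
Huffman merges: 79/1000+77/500→233/1000; 1/5+113/500→213/500; 233/1000+341/1000→287/500; 213/500+287/500→1. L = 2233/1000 ≈ 2.2330.
Efficiency = H/L = 2.1835/2.2330 = 97.8%.

97.8%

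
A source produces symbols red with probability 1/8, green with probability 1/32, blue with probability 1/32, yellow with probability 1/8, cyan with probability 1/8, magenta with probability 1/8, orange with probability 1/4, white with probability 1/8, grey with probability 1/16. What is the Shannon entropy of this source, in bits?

Each probability is a power of 1/2, so log₂(1/p) is an integer.
H = Σ p·log₂(1/p) = 1/8·3 + 1/32·5 + 1/32·5 + 1/8·3 + 1/8·3 + 1/8·3 + 1/4·2 + 1/8·3 + 1/16·4 = 2.9375 bits.

2.9375 bits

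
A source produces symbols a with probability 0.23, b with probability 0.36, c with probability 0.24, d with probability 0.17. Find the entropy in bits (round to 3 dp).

1.947 bits

H = −Σ pᵢ log₂ pᵢ.
−0.23·log₂(0.23) = 0.4877
−0.36·log₂(0.36) = 0.5306
−0.24·log₂(0.24) = 0.4941
−0.17·log₂(0.17) = 0.4346
Sum ≈ 1.9470 → 1.947 bits.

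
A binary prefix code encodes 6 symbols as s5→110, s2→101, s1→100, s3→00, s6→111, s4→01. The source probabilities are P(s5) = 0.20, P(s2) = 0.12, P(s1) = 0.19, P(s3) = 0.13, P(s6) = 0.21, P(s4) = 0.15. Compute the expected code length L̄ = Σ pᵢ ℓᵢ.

2.72 bits/symbol

L̄ = Σ pᵢ·ℓᵢ = 0.20·3 + 0.12·3 + 0.19·3 + 0.13·2 + 0.21·3 + 0.15·2 = 2.72 bits/symbol.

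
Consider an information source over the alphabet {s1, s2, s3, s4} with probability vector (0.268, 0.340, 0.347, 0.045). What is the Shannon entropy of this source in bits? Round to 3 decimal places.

1.769 bits

H = −Σ pᵢ log₂ pᵢ.
−0.268·log₂(0.268) = 0.5091
−0.340·log₂(0.340) = 0.5292
−0.347·log₂(0.347) = 0.5299
−0.045·log₂(0.045) = 0.2013
Sum ≈ 1.7695 → 1.769 bits.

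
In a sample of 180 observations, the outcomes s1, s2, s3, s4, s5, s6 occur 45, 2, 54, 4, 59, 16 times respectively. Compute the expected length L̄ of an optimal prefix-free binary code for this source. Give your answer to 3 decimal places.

2.156 bits/symbol

Probabilities are the counts divided by 180.
Repeatedly combine the two least-probable nodes; the expected code length is the sum of the merged weights.
merge 1/90 + 1/45 → 1/30
merge 1/30 + 4/45 → 11/90
merge 11/90 + 1/4 → 67/180
merge 3/10 + 59/180 → 113/180
merge 67/180 + 113/180 → 1
L = 1/30 + 11/90 + 67/180 + 113/180 + 1 = 97/45 ≈ 2.156 bits/symbol.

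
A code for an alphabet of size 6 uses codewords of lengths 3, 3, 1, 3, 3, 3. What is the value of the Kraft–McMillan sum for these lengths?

With common denominator 2^3 = 8: Σ 2^(−ℓᵢ) = 1/8 + 1/8 + 4/8 + 1/8 + 1/8 + 1/8 = 9/8 = 1.125.

1.125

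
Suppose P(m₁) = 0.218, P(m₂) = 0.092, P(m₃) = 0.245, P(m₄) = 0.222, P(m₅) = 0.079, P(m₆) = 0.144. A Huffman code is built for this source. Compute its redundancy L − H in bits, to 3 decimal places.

0.019 bits

Entropy H = −Σ p log₂ p ≈ 2.4668 bits.
Huffman merges: 79/1000+23/250→171/1000; 18/125+171/1000→63/200; 109/500+111/500→11/25; 49/200+63/200→14/25; 11/25+14/25→1. L = 1243/500 ≈ 2.4860.
L − H = 2.4860 − 2.4668 = 0.019 bits.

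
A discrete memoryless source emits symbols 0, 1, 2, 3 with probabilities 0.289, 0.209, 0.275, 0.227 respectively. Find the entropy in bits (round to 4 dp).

H = −Σ pᵢ log₂ pᵢ.
−0.289·log₂(0.289) = 0.5176
−0.209·log₂(0.209) = 0.4720
−0.275·log₂(0.275) = 0.5122
−0.227·log₂(0.227) = 0.4856
Sum ≈ 1.9874 → 1.9874 bits.

1.9874 bits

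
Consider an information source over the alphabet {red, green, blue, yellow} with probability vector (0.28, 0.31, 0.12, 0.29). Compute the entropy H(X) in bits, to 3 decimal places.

1.923 bits

H = −Σ pᵢ log₂ pᵢ.
−0.28·log₂(0.28) = 0.5142
−0.31·log₂(0.31) = 0.5238
−0.12·log₂(0.12) = 0.3671
−0.29·log₂(0.29) = 0.5179
Sum ≈ 1.9230 → 1.923 bits.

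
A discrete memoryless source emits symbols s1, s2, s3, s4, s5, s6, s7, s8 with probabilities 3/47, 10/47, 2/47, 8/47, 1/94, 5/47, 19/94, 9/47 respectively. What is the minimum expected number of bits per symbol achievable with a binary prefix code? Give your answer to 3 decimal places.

2.755 bits/symbol

Repeatedly combine the two least-probable nodes; the expected code length is the sum of the merged weights.
merge 1/94 + 2/47 → 5/94
merge 5/94 + 3/47 → 11/94
merge 5/47 + 11/94 → 21/94
merge 8/47 + 9/47 → 17/47
merge 19/94 + 10/47 → 39/94
merge 21/94 + 17/47 → 55/94
merge 39/94 + 55/94 → 1
L = 5/94 + 11/94 + 21/94 + 17/47 + 39/94 + 55/94 + 1 = 259/94 ≈ 2.755 bits/symbol.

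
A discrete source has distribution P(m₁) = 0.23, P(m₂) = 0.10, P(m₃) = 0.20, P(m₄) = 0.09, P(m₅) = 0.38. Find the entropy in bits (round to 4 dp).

H = −Σ pᵢ log₂ pᵢ.
−0.23·log₂(0.23) = 0.4877
−0.10·log₂(0.10) = 0.3322
−0.20·log₂(0.20) = 0.4644
−0.09·log₂(0.09) = 0.3127
−0.38·log₂(0.38) = 0.5305
Sum ≈ 2.1274 → 2.1274 bits.

2.1274 bits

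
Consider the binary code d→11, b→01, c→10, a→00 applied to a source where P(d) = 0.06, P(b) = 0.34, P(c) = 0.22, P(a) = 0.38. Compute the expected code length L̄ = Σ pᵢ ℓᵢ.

2 bits/symbol

L̄ = Σ pᵢ·ℓᵢ = 0.06·2 + 0.34·2 + 0.22·2 + 0.38·2 = 2 bits/symbol.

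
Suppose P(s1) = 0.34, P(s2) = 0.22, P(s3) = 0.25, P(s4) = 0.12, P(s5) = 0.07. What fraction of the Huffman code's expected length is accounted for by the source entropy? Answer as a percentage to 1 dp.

98.0%

Entropy H = −Σ p log₂ p ≈ 2.1454 bits.
Huffman merges: 7/100+3/25→19/100; 19/100+11/50→41/100; 1/4+17/50→59/100; 41/100+59/100→1. L = 219/100 ≈ 2.1900.
Efficiency = H/L = 2.1454/2.1900 = 98.0%.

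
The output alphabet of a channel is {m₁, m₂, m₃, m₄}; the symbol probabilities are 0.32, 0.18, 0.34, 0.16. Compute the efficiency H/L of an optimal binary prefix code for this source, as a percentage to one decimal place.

Entropy H = −Σ p log₂ p ≈ 1.9235 bits.
Huffman merges: 4/25+9/50→17/50; 8/25+17/50→33/50; 17/50+33/50→1. L = 2 ≈ 2.0000.
Efficiency = H/L = 1.9235/2.0000 = 96.2%.

96.2%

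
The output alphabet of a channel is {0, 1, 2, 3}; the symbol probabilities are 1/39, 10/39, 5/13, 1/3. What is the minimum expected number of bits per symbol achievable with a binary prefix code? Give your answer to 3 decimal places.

1.897 bits/symbol

Repeatedly combine the two least-probable nodes; the expected code length is the sum of the merged weights.
merge 1/39 + 10/39 → 11/39
merge 11/39 + 1/3 → 8/13
merge 5/13 + 8/13 → 1
L = 11/39 + 8/13 + 1 = 74/39 ≈ 1.897 bits/symbol.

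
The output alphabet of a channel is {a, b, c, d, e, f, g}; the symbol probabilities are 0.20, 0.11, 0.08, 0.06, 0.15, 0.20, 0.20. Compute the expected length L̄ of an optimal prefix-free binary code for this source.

2.74 bits/symbol

Repeatedly combine the two least-probable nodes; the expected code length is the sum of the merged weights.
merge 3/50 + 2/25 → 7/50
merge 11/100 + 7/50 → 1/4
merge 3/20 + 1/5 → 7/20
merge 1/5 + 1/5 → 2/5
merge 1/4 + 7/20 → 3/5
merge 2/5 + 3/5 → 1
L = 7/50 + 1/4 + 7/20 + 2/5 + 3/5 + 1 = 137/50 = 2.74 bits/symbol.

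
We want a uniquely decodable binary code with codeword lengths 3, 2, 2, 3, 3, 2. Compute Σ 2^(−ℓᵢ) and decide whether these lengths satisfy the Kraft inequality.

1.125; no

With common denominator 2^3 = 8: Σ 2^(−ℓᵢ) = 1/8 + 2/8 + 2/8 + 1/8 + 1/8 + 2/8 = 9/8 = 1.125.
Kraft's inequality requires Σ ≤ 1; here Σ = 1.125 > 1, so no such prefix code exists.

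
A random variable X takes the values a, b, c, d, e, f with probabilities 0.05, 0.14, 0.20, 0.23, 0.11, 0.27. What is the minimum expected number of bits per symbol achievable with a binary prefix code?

2.46 bits/symbol

Repeatedly combine the two least-probable nodes; the expected code length is the sum of the merged weights.
merge 1/20 + 11/100 → 4/25
merge 7/50 + 4/25 → 3/10
merge 1/5 + 23/100 → 43/100
merge 27/100 + 3/10 → 57/100
merge 43/100 + 57/100 → 1
L = 4/25 + 3/10 + 43/100 + 57/100 + 1 = 123/50 = 2.46 bits/symbol.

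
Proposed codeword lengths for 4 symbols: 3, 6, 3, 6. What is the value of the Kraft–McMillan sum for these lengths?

0.28125

With common denominator 2^6 = 64: Σ 2^(−ℓᵢ) = 8/64 + 1/64 + 8/64 + 1/64 = 18/64 = 0.28125.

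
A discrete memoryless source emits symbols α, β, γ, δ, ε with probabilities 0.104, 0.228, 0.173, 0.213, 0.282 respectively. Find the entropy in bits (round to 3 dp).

2.254 bits

H = −Σ pᵢ log₂ pᵢ.
−0.104·log₂(0.104) = 0.3396
−0.228·log₂(0.228) = 0.4863
−0.173·log₂(0.173) = 0.4379
−0.213·log₂(0.213) = 0.4752
−0.282·log₂(0.282) = 0.5150
Sum ≈ 2.2540 → 2.254 bits.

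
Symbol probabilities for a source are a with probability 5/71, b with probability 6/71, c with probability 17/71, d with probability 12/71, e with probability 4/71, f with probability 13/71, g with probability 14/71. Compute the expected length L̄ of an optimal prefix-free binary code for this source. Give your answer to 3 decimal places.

Repeatedly combine the two least-probable nodes; the expected code length is the sum of the merged weights.
merge 4/71 + 5/71 → 9/71
merge 6/71 + 9/71 → 15/71
merge 12/71 + 13/71 → 25/71
merge 14/71 + 15/71 → 29/71
merge 17/71 + 25/71 → 42/71
merge 29/71 + 42/71 → 1
L = 9/71 + 15/71 + 25/71 + 29/71 + 42/71 + 1 = 191/71 ≈ 2.690 bits/symbol.

2.690 bits/symbol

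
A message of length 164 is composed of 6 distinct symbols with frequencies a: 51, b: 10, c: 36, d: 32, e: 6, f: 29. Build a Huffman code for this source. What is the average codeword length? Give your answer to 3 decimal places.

2.372 bits/symbol

Probabilities are the counts divided by 164.
Repeatedly combine the two least-probable nodes; the expected code length is the sum of the merged weights.
merge 3/82 + 5/82 → 4/41
merge 4/41 + 29/164 → 45/164
merge 8/41 + 9/41 → 17/41
merge 45/164 + 51/164 → 24/41
merge 17/41 + 24/41 → 1
L = 4/41 + 45/164 + 17/41 + 24/41 + 1 = 389/164 ≈ 2.372 bits/symbol.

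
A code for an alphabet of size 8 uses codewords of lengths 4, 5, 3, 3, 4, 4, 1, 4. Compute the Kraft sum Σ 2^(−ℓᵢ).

With common denominator 2^5 = 32: Σ 2^(−ℓᵢ) = 2/32 + 1/32 + 4/32 + 4/32 + 2/32 + 2/32 + 16/32 + 2/32 = 33/32 = 1.03125.

1.03125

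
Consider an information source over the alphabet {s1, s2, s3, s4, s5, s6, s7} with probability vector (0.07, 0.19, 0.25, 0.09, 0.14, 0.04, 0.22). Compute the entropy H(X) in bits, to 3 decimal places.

H = −Σ pᵢ log₂ pᵢ.
−0.07·log₂(0.07) = 0.2686
−0.19·log₂(0.19) = 0.4552
−0.25·log₂(0.25) = 0.5000
−0.09·log₂(0.09) = 0.3127
−0.14·log₂(0.14) = 0.3971
−0.04·log₂(0.04) = 0.1858
−0.22·log₂(0.22) = 0.4806
Sum ≈ 2.5999 → 2.600 bits.

2.600 bits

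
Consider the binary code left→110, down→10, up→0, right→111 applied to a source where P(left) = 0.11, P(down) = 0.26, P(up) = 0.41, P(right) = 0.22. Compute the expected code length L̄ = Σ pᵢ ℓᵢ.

1.92 bits/symbol

L̄ = Σ pᵢ·ℓᵢ = 0.11·3 + 0.26·2 + 0.41·1 + 0.22·3 = 1.92 bits/symbol.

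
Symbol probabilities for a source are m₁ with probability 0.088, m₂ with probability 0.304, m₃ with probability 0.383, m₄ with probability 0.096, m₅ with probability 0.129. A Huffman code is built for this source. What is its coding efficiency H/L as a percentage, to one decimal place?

Entropy H = −Σ p log₂ p ≈ 2.0668 bits.
Huffman merges: 11/125+12/125→23/125; 129/1000+23/125→313/1000; 38/125+313/1000→617/1000; 383/1000+617/1000→1. L = 1057/500 ≈ 2.1140.
Efficiency = H/L = 2.0668/2.1140 = 97.8%.

97.8%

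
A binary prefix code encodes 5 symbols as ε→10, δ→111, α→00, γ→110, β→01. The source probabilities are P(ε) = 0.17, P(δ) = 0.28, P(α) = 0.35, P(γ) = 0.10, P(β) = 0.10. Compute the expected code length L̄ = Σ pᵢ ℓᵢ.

L̄ = Σ pᵢ·ℓᵢ = 0.17·2 + 0.28·3 + 0.35·2 + 0.10·3 + 0.10·2 = 2.38 bits/symbol.

2.38 bits/symbol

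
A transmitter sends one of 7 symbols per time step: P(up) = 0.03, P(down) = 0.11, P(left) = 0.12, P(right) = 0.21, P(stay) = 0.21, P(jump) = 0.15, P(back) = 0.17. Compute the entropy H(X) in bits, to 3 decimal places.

H = −Σ pᵢ log₂ pᵢ.
−0.03·log₂(0.03) = 0.1518
−0.11·log₂(0.11) = 0.3503
−0.12·log₂(0.12) = 0.3671
−0.21·log₂(0.21) = 0.4728
−0.21·log₂(0.21) = 0.4728
−0.15·log₂(0.15) = 0.4105
−0.17·log₂(0.17) = 0.4346
Sum ≈ 2.6599 → 2.660 bits.

2.660 bits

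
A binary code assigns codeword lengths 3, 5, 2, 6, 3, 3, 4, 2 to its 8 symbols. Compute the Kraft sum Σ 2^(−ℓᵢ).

0.984375

With common denominator 2^6 = 64: Σ 2^(−ℓᵢ) = 8/64 + 2/64 + 16/64 + 1/64 + 8/64 + 8/64 + 4/64 + 16/64 = 63/64 = 0.984375.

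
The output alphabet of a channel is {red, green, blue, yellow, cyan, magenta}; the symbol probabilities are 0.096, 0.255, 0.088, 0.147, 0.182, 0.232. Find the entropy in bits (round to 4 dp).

2.4788 bits

H = −Σ pᵢ log₂ pᵢ.
−0.096·log₂(0.096) = 0.3246
−0.255·log₂(0.255) = 0.5027
−0.088·log₂(0.088) = 0.3086
−0.147·log₂(0.147) = 0.4066
−0.182·log₂(0.182) = 0.4474
−0.232·log₂(0.232) = 0.4890
Sum ≈ 2.4788 → 2.4788 bits.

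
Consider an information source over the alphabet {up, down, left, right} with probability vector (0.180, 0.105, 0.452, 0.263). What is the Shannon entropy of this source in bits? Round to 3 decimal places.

H = −Σ pᵢ log₂ pᵢ.
−0.180·log₂(0.180) = 0.4453
−0.105·log₂(0.105) = 0.3414
−0.452·log₂(0.452) = 0.5178
−0.263·log₂(0.263) = 0.5068
Sum ≈ 1.8113 → 1.811 bits.

1.811 bits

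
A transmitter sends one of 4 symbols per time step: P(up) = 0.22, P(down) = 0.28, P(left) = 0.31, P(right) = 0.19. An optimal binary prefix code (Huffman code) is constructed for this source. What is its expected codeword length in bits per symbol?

Repeatedly combine the two least-probable nodes; the expected code length is the sum of the merged weights.
merge 19/100 + 11/50 → 41/100
merge 7/25 + 31/100 → 59/100
merge 41/100 + 59/100 → 1
L = 41/100 + 59/100 + 1 = 2 bits/symbol.

2 bits/symbol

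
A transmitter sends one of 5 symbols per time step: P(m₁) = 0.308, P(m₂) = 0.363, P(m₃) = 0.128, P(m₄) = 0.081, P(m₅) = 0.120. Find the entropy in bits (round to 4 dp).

H = −Σ pᵢ log₂ pᵢ.
−0.308·log₂(0.308) = 0.5233
−0.363·log₂(0.363) = 0.5307
−0.128·log₂(0.128) = 0.3796
−0.081·log₂(0.081) = 0.2937
−0.120·log₂(0.120) = 0.3671
Sum ≈ 2.0944 → 2.0944 bits.

2.0944 bits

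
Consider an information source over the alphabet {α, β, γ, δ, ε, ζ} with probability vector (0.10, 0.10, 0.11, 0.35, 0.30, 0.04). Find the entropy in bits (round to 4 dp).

H = −Σ pᵢ log₂ pᵢ.
−0.10·log₂(0.10) = 0.3322
−0.10·log₂(0.10) = 0.3322
−0.11·log₂(0.11) = 0.3503
−0.35·log₂(0.35) = 0.5301
−0.30·log₂(0.30) = 0.5211
−0.04·log₂(0.04) = 0.1858
Sum ≈ 2.2516 → 2.2516 bits.

2.2516 bits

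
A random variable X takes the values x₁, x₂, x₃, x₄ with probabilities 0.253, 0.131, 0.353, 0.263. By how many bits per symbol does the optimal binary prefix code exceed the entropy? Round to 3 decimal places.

Entropy H = −Σ p log₂ p ≈ 1.9228 bits.
Huffman merges: 131/1000+253/1000→48/125; 263/1000+353/1000→77/125; 48/125+77/125→1. L = 2 ≈ 2.0000.
L − H = 2.0000 − 1.9228 = 0.077 bits.

0.077 bits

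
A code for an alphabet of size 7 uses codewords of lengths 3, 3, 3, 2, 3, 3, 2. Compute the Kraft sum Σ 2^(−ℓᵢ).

With common denominator 2^3 = 8: Σ 2^(−ℓᵢ) = 1/8 + 1/8 + 1/8 + 2/8 + 1/8 + 1/8 + 2/8 = 9/8 = 1.125.

1.125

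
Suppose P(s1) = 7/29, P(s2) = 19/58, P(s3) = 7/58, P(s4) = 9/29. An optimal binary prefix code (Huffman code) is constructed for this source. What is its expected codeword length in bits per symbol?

Repeatedly combine the two least-probable nodes; the expected code length is the sum of the merged weights.
merge 7/58 + 7/29 → 21/58
merge 9/29 + 19/58 → 37/58
merge 21/58 + 37/58 → 1
L = 21/58 + 37/58 + 1 = 2 bits/symbol.

2 bits/symbol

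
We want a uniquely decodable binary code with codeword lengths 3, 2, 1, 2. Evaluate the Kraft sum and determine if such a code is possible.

1.125; no

With common denominator 2^3 = 8: Σ 2^(−ℓᵢ) = 1/8 + 2/8 + 4/8 + 2/8 = 9/8 = 1.125.
Kraft's inequality requires Σ ≤ 1; here Σ = 1.125 > 1, so no such prefix code exists.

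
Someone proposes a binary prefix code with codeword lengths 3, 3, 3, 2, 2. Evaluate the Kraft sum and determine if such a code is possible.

0.875; yes

With common denominator 2^3 = 8: Σ 2^(−ℓᵢ) = 1/8 + 1/8 + 1/8 + 2/8 + 2/8 = 7/8 = 0.875.
Kraft's inequality requires Σ ≤ 1; here Σ = 0.875 ≤ 1, so such a prefix code exists.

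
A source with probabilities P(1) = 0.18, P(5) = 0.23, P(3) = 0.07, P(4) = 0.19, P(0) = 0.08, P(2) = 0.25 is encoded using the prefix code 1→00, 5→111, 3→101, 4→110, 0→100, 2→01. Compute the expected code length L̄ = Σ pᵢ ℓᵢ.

2.57 bits/symbol

L̄ = Σ pᵢ·ℓᵢ = 0.18·2 + 0.23·3 + 0.07·3 + 0.19·3 + 0.08·3 + 0.25·2 = 2.57 bits/symbol.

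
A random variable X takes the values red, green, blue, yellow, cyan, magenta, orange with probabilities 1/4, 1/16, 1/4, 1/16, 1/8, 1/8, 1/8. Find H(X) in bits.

Each probability is a power of 1/2, so log₂(1/p) is an integer.
H = Σ p·log₂(1/p) = 1/4·2 + 1/16·4 + 1/4·2 + 1/16·4 + 1/8·3 + 1/8·3 + 1/8·3 = 2.625 bits.

2.625 bits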